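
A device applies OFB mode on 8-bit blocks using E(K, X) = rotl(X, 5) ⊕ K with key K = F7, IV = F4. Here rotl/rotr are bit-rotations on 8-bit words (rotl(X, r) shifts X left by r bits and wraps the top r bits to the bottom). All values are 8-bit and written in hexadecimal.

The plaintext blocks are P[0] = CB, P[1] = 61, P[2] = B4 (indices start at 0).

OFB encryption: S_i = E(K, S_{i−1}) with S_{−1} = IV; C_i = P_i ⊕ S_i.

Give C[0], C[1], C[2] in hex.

C[0] = A2, C[1] = BB, C[2] = 18

C[0]: S = E(K, F4) = 69; CB ⊕ 69 = A2.
C[1]: S = E(K, 69) = DA; 61 ⊕ DA = BB.
C[2]: S = E(K, DA) = AC; B4 ⊕ AC = 18.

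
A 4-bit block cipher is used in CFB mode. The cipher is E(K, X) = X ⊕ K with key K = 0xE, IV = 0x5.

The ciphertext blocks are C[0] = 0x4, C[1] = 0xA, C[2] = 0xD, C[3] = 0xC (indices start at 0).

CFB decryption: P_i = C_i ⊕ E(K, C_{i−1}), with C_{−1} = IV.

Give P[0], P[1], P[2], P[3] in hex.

P[0] = 0xF, P[1] = 0x0, P[2] = 0x9, P[3] = 0xF

P[0]: E(K, 0x5) = 0xB; 0x4 ⊕ 0xB = 0xF.
P[1]: E(K, 0x4) = 0xA; 0xA ⊕ 0xA = 0x0.
P[2]: E(K, 0xA) = 0x4; 0xD ⊕ 0x4 = 0x9.
P[3]: E(K, 0xD) = 0x3; 0xC ⊕ 0x3 = 0xF.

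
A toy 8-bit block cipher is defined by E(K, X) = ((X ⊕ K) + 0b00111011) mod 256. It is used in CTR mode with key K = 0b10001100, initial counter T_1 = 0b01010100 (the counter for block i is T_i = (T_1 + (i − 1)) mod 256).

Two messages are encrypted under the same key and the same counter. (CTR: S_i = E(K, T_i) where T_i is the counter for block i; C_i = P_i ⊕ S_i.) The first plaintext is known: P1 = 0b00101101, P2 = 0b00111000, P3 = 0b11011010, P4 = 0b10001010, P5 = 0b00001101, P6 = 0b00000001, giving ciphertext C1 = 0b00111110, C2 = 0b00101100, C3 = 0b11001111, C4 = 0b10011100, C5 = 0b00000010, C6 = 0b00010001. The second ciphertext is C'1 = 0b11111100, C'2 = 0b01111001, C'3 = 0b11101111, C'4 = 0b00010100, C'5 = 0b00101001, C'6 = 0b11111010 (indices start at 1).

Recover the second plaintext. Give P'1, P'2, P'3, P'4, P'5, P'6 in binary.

In CTR with a reused counter, both messages share the same keystream S_i, so C_i ⊕ C'_i = P_i ⊕ P'_i and thus P'_i = P_i ⊕ C_i ⊕ C'_i.
P'1: 0b00101101 ⊕ 0b00111110 ⊕ 0b11111100 = 0b11101111.
P'2: 0b00111000 ⊕ 0b00101100 ⊕ 0b01111001 = 0b01101101.
P'3: 0b11011010 ⊕ 0b11001111 ⊕ 0b11101111 = 0b11111010.
P'4: 0b10001010 ⊕ 0b10011100 ⊕ 0b00010100 = 0b00000010.
P'5: 0b00001101 ⊕ 0b00000010 ⊕ 0b00101001 = 0b00100110.
P'6: 0b00000001 ⊕ 0b00010001 ⊕ 0b11111010 = 0b11101010.

P'1 = 0b11101111, P'2 = 0b01101101, P'3 = 0b11111010, P'4 = 0b00000010, P'5 = 0b00100110, P'6 = 0b11101010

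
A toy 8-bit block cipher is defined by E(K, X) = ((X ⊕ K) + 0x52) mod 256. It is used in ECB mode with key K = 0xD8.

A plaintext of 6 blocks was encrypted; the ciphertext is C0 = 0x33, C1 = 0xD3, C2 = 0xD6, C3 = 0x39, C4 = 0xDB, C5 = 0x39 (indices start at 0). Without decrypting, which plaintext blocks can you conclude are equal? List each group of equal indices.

ECB encrypts each block independently with the same key, so equal ciphertext blocks imply equal plaintext blocks.
C3 = C5 = 0x39, so P3 = P5.

P3 = P5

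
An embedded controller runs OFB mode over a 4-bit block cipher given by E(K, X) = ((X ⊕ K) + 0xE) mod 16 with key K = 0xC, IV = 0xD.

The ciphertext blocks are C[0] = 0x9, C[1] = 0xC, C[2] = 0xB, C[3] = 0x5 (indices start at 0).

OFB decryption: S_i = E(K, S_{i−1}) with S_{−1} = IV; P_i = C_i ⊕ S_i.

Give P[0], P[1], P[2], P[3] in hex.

P[0]: S = E(K, 0xD) = 0xF; 0x9 ⊕ 0xF = 0x6.
P[1]: S = E(K, 0xF) = 0x1; 0xC ⊕ 0x1 = 0xD.
P[2]: S = E(K, 0x1) = 0xB; 0xB ⊕ 0xB = 0x0.
P[3]: S = E(K, 0xB) = 0x5; 0x5 ⊕ 0x5 = 0x0.

P[0] = 0x6, P[1] = 0xD, P[2] = 0x0, P[3] = 0x0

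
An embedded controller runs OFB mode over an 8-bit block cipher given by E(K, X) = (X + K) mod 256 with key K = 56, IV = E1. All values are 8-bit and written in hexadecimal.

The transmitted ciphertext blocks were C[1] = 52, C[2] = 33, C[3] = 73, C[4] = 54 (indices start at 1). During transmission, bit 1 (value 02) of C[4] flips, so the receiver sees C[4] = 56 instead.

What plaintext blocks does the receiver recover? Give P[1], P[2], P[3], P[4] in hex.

P[1] = 65, P[2] = BE, P[3] = 90, P[4] = 6F

OFB decryption: S_i = E(K, S_{i−1}) with S_{0} = IV; P_i = C_i ⊕ S_i.
Only C[4] changed, to 56. In OFB, a change in C_i flips the same bit in P_i only; the keystream is unaffected. Decrypting the received ciphertext:
P[1]: S = E(K, E1) = 37; 52 ⊕ 37 = 65.
P[2]: S = E(K, 37) = 8D; 33 ⊕ 8D = BE.
P[3]: S = E(K, 8D) = E3; 73 ⊕ E3 = 90.
P[4]: S = E(K, E3) = 39; 56 ⊕ 39 = 6F.
Blocks that differ from the original plaintext: P[4].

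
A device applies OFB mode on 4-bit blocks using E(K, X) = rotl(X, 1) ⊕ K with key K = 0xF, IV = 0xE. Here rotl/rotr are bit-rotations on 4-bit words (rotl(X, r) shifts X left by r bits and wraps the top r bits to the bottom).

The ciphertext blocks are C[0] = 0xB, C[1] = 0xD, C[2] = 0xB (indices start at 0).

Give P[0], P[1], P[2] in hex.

OFB decryption: S_i = E(K, S_{i−1}) with S_{−1} = IV; P_i = C_i ⊕ S_i.
P[0]: S = E(K, 0xE) = 0x2; 0xB ⊕ 0x2 = 0x9.
P[1]: S = E(K, 0x2) = 0xB; 0xD ⊕ 0xB = 0x6.
P[2]: S = E(K, 0xB) = 0x8; 0xB ⊕ 0x8 = 0x3.

P[0] = 0x9, P[1] = 0x6, P[2] = 0x3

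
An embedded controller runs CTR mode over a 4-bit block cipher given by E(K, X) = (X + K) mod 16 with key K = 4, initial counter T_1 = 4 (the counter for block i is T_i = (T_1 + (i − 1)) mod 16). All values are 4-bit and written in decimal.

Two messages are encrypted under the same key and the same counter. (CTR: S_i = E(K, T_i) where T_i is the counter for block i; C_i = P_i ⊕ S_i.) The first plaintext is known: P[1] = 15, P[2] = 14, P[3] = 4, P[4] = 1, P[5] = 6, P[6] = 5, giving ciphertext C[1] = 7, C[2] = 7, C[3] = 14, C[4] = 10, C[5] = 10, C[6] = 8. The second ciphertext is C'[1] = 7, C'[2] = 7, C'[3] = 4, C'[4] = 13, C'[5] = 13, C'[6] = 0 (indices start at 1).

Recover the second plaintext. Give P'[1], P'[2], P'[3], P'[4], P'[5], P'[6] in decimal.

In CTR with a reused counter, both messages share the same keystream S_i, so C_i ⊕ C'_i = P_i ⊕ P'_i and thus P'_i = P_i ⊕ C_i ⊕ C'_i.
P'[1]: 15 ⊕ 7 ⊕ 7 = 15.
P'[2]: 14 ⊕ 7 ⊕ 7 = 14.
P'[3]: 4 ⊕ 14 ⊕ 4 = 14.
P'[4]: 1 ⊕ 10 ⊕ 13 = 6.
P'[5]: 6 ⊕ 10 ⊕ 13 = 1.
P'[6]: 5 ⊕ 8 ⊕ 0 = 13.

P'[1] = 15, P'[2] = 14, P'[3] = 14, P'[4] = 6, P'[5] = 1, P'[6] = 13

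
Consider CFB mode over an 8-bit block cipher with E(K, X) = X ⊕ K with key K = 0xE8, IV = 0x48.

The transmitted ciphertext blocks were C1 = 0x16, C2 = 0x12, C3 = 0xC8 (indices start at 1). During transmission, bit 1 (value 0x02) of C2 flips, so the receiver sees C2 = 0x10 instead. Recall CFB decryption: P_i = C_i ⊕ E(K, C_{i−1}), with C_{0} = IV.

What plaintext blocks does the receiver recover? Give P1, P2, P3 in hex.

Only C2 changed, to 0x10. In CFB, a change in C_i flips the same bit in P_i and garbles P_{i+1}. Decrypting the received ciphertext:
P1: E(K, 0x48) = 0xA0; 0x16 ⊕ 0xA0 = 0xB6.
P2: E(K, 0x16) = 0xFE; 0x10 ⊕ 0xFE = 0xEE.
P3: E(K, 0x10) = 0xF8; 0xC8 ⊕ 0xF8 = 0x30.
Blocks that differ from the original plaintext: P2, P3.

P1 = 0xB6, P2 = 0xEE, P3 = 0x30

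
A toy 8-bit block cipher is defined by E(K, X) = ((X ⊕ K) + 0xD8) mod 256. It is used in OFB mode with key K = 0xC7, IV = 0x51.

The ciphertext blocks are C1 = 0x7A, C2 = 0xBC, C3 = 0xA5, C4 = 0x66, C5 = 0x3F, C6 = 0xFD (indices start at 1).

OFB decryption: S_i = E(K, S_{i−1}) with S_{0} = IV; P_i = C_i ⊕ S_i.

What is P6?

P6 = 0x9C

P1: S = E(K, 0x51) = 0x6E; 0x7A ⊕ 0x6E = 0x14.
P2: S = E(K, 0x6E) = 0x81; 0xBC ⊕ 0x81 = 0x3D.
P3: S = E(K, 0x81) = 0x1E; 0xA5 ⊕ 0x1E = 0xBB.
P4: S = E(K, 0x1E) = 0xB1; 0x66 ⊕ 0xB1 = 0xD7.
P5: S = E(K, 0xB1) = 0x4E; 0x3F ⊕ 0x4E = 0x71.
P6: S = E(K, 0x4E) = 0x61; 0xFD ⊕ 0x61 = 0x9C.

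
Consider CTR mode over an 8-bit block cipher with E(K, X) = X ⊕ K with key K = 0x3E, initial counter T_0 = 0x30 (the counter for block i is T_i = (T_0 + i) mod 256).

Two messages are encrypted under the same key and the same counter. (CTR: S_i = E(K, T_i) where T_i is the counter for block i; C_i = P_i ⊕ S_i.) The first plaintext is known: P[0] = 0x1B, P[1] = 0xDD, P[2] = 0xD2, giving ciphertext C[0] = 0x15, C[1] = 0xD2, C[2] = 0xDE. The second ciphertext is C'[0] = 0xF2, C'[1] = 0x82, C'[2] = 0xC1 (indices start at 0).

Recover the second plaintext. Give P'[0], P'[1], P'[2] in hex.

In CTR with a reused counter, both messages share the same keystream S_i, so C_i ⊕ C'_i = P_i ⊕ P'_i and thus P'_i = P_i ⊕ C_i ⊕ C'_i.
P'[0]: 0x1B ⊕ 0x15 ⊕ 0xF2 = 0xFC.
P'[1]: 0xDD ⊕ 0xD2 ⊕ 0x82 = 0x8D.
P'[2]: 0xD2 ⊕ 0xDE ⊕ 0xC1 = 0xCD.

P'[0] = 0xFC, P'[1] = 0x8D, P'[2] = 0xCD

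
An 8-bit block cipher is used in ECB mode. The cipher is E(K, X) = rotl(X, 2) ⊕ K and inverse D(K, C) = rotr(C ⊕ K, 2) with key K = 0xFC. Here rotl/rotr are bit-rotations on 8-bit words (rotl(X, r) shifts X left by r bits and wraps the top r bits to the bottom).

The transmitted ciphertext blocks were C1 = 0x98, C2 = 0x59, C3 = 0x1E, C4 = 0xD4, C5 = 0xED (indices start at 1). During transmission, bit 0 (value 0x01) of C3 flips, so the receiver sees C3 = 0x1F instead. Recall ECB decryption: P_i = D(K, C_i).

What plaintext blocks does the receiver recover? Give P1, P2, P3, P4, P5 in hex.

P1 = 0x19, P2 = 0x69, P3 = 0xF8, P4 = 0x0A, P5 = 0x44

Only C3 changed, to 0x1F. In ECB, a change in C_i affects only P_i. Decrypting the received ciphertext:
P1: D(K, 0x98) = 0x19.
P2: D(K, 0x59) = 0x69.
P3: D(K, 0x1F) = 0xF8.
P4: D(K, 0xD4) = 0x0A.
P5: D(K, 0xED) = 0x44.
Blocks that differ from the original plaintext: P3.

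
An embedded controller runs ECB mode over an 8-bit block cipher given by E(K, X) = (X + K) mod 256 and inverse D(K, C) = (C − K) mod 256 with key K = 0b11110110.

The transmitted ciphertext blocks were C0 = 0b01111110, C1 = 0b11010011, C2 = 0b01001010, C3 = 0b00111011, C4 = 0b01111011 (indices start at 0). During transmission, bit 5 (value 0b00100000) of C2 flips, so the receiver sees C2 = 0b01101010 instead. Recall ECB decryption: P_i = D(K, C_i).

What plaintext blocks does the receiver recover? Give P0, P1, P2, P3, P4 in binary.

P0 = 0b10001000, P1 = 0b11011101, P2 = 0b01110100, P3 = 0b01000101, P4 = 0b10000101

Only C2 changed, to 0b01101010. In ECB, a change in C_i affects only P_i. Decrypting the received ciphertext:
P0: D(K, 0b01111110) = 0b10001000.
P1: D(K, 0b11010011) = 0b11011101.
P2: D(K, 0b01101010) = 0b01110100.
P3: D(K, 0b00111011) = 0b01000101.
P4: D(K, 0b01111011) = 0b10000101.
Blocks that differ from the original plaintext: P2.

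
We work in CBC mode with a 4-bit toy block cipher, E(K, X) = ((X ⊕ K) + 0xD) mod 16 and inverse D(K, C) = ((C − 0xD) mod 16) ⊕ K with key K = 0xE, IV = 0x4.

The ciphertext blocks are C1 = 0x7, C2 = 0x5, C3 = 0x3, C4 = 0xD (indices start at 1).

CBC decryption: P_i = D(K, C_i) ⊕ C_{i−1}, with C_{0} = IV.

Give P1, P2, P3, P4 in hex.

P1: D(K, 0x7) = 0x4; 0x4 ⊕ 0x4 = 0x0.
P2: D(K, 0x5) = 0x6; 0x6 ⊕ 0x7 = 0x1.
P3: D(K, 0x3) = 0x8; 0x8 ⊕ 0x5 = 0xD.
P4: D(K, 0xD) = 0xE; 0xE ⊕ 0x3 = 0xD.

P1 = 0x0, P2 = 0x1, P3 = 0xD, P4 = 0xD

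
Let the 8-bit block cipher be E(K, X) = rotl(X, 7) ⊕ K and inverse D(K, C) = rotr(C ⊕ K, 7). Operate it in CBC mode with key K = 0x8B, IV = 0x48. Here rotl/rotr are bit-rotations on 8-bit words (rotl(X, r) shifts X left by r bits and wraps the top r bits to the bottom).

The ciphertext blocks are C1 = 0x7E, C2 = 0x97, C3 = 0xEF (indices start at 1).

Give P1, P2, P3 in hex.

CBC decryption: P_i = D(K, C_i) ⊕ C_{i−1}, with C_{0} = IV.
P1: D(K, 0x7E) = 0xEB; 0xEB ⊕ 0x48 = 0xA3.
P2: D(K, 0x97) = 0x38; 0x38 ⊕ 0x7E = 0x46.
P3: D(K, 0xEF) = 0xC8; 0xC8 ⊕ 0x97 = 0x5F.

P1 = 0xA3, P2 = 0x46, P3 = 0x5F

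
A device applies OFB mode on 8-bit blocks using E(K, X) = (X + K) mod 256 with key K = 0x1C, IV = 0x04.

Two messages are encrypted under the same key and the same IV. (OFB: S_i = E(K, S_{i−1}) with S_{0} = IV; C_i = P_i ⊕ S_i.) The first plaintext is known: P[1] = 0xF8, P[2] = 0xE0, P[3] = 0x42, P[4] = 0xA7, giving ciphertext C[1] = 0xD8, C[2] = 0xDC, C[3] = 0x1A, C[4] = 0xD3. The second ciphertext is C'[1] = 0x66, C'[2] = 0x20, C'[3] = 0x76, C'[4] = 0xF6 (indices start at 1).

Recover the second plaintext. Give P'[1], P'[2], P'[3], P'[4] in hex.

In OFB with a reused IV, both messages share the same keystream S_i, so C_i ⊕ C'_i = P_i ⊕ P'_i and thus P'_i = P_i ⊕ C_i ⊕ C'_i.
P'[1]: 0xF8 ⊕ 0xD8 ⊕ 0x66 = 0x46.
P'[2]: 0xE0 ⊕ 0xDC ⊕ 0x20 = 0x1C.
P'[3]: 0x42 ⊕ 0x1A ⊕ 0x76 = 0x2E.
P'[4]: 0xA7 ⊕ 0xD3 ⊕ 0xF6 = 0x82.

P'[1] = 0x46, P'[2] = 0x1C, P'[3] = 0x2E, P'[4] = 0x82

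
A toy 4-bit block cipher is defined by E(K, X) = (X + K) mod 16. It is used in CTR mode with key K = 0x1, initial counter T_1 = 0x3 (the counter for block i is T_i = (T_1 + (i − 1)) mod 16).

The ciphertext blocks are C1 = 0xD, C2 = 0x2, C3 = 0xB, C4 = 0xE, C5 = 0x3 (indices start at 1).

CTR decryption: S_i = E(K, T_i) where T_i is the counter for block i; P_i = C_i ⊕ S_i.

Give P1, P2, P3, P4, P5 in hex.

P1: T = 0x3, S = E(K, T) = 0x4; 0xD ⊕ 0x4 = 0x9.
P2: T = 0x4, S = E(K, T) = 0x5; 0x2 ⊕ 0x5 = 0x7.
P3: T = 0x5, S = E(K, T) = 0x6; 0xB ⊕ 0x6 = 0xD.
P4: T = 0x6, S = E(K, T) = 0x7; 0xE ⊕ 0x7 = 0x9.
P5: T = 0x7, S = E(K, T) = 0x8; 0x3 ⊕ 0x8 = 0xB.

P1 = 0x9, P2 = 0x7, P3 = 0xD, P4 = 0x9, P5 = 0xB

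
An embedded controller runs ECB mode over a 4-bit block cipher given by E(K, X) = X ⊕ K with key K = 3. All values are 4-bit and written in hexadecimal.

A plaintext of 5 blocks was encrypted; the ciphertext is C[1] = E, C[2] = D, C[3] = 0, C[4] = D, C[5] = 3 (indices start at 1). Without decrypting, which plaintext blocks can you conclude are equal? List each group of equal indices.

ECB encrypts each block independently with the same key, so equal ciphertext blocks imply equal plaintext blocks.
C[2] = C[4] = D, so P[2] = P[4].

P[2] = P[4]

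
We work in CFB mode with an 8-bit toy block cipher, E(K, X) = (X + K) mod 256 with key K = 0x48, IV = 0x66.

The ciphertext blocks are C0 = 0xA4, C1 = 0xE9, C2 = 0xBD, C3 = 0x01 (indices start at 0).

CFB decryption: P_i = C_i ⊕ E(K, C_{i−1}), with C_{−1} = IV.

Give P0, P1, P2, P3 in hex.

P0: E(K, 0x66) = 0xAE; 0xA4 ⊕ 0xAE = 0x0A.
P1: E(K, 0xA4) = 0xEC; 0xE9 ⊕ 0xEC = 0x05.
P2: E(K, 0xE9) = 0x31; 0xBD ⊕ 0x31 = 0x8C.
P3: E(K, 0xBD) = 0x05; 0x01 ⊕ 0x05 = 0x04.

P0 = 0x0A, P1 = 0x05, P2 = 0x8C, P3 = 0x04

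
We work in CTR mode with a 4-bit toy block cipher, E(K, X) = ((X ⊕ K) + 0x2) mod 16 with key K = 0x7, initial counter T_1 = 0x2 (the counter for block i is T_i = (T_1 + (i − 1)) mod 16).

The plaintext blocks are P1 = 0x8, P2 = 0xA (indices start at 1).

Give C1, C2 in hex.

CTR encryption: S_i = E(K, T_i) where T_i is the counter for block i; C_i = P_i ⊕ S_i.
C1: T = 0x2, S = E(K, T) = 0x7; 0x8 ⊕ 0x7 = 0xF.
C2: T = 0x3, S = E(K, T) = 0x6; 0xA ⊕ 0x6 = 0xC.

C1 = 0xF, C2 = 0xC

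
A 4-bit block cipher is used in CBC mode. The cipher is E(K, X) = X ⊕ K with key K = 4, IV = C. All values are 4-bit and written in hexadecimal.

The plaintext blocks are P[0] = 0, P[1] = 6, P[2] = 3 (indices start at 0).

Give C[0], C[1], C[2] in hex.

CBC encryption: C_i = E(K, P_i ⊕ C_{i−1}), with C_{−1} = IV.
C[0]: P[0] ⊕ C = C; E(K, C) = 8.
C[1]: P[1] ⊕ 8 = E; E(K, E) = A.
C[2]: P[2] ⊕ A = 9; E(K, 9) = D.

C[0] = 8, C[1] = A, C[2] = D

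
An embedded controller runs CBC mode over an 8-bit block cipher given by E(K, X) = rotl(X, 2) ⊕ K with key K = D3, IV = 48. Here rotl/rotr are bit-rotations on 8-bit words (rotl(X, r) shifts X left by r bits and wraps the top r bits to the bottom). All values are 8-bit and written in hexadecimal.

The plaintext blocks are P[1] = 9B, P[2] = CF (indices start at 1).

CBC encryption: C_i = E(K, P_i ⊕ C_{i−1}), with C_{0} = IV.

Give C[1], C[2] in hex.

C[1] = 9C, C[2] = 9E

C[1]: P[1] ⊕ 48 = D3; E(K, D3) = 9C.
C[2]: P[2] ⊕ 9C = 53; E(K, 53) = 9E.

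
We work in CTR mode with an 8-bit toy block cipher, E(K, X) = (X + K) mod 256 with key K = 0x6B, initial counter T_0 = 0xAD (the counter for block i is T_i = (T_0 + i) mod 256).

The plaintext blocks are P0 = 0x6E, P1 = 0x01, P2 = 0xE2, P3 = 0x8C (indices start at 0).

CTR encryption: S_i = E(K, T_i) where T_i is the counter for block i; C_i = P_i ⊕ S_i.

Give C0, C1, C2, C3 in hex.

C0 = 0x76, C1 = 0x18, C2 = 0xF8, C3 = 0x97

C0: T = 0xAD, S = E(K, T) = 0x18; 0x6E ⊕ 0x18 = 0x76.
C1: T = 0xAE, S = E(K, T) = 0x19; 0x01 ⊕ 0x19 = 0x18.
C2: T = 0xAF, S = E(K, T) = 0x1A; 0xE2 ⊕ 0x1A = 0xF8.
C3: T = 0xB0, S = E(K, T) = 0x1B; 0x8C ⊕ 0x1B = 0x97.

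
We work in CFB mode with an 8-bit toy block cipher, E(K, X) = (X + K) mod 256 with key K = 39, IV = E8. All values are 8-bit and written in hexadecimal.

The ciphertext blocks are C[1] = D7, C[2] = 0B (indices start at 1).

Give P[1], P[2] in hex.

P[1] = F6, P[2] = 1B

CFB decryption: P_i = C_i ⊕ E(K, C_{i−1}), with C_{0} = IV.
P[1]: E(K, E8) = 21; D7 ⊕ 21 = F6.
P[2]: E(K, D7) = 10; 0B ⊕ 10 = 1B.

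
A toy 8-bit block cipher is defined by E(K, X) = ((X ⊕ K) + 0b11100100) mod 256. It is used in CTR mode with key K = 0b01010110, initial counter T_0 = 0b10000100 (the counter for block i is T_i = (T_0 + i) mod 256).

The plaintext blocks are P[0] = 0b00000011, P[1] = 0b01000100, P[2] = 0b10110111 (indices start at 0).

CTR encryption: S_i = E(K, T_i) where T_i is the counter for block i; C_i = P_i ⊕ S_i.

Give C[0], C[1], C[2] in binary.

C[0]: T = 0b10000100, S = E(K, T) = 0b10110110; 0b00000011 ⊕ 0b10110110 = 0b10110101.
C[1]: T = 0b10000101, S = E(K, T) = 0b10110111; 0b01000100 ⊕ 0b10110111 = 0b11110011.
C[2]: T = 0b10000110, S = E(K, T) = 0b10110100; 0b10110111 ⊕ 0b10110100 = 0b00000011.

C[0] = 0b10110101, C[1] = 0b11110011, C[2] = 0b00000011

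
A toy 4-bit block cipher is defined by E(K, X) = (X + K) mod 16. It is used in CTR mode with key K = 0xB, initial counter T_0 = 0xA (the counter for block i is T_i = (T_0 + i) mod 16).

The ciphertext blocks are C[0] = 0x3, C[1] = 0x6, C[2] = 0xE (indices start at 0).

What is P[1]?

CTR decryption: S_i = E(K, T_i) where T_i is the counter for block i; P_i = C_i ⊕ S_i.
P[1]: T = 0xB, S = E(K, T) = 0x6; 0x6 ⊕ 0x6 = 0x0.

P[1] = 0x0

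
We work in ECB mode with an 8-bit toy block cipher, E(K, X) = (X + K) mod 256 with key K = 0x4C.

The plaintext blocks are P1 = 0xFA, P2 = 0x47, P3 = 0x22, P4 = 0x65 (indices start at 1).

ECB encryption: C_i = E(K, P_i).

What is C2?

C2 = 0x93

C2: E(K, 0x47) = 0x93.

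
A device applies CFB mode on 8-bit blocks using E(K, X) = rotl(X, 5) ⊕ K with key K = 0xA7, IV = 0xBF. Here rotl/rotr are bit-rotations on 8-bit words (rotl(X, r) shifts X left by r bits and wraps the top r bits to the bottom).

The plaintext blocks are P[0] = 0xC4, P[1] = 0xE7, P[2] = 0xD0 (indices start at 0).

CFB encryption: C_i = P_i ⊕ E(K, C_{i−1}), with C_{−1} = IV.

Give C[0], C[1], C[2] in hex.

C[0]: E(K, 0xBF) = 0x50; 0xC4 ⊕ 0x50 = 0x94.
C[1]: E(K, 0x94) = 0x35; 0xE7 ⊕ 0x35 = 0xD2.
C[2]: E(K, 0xD2) = 0xFD; 0xD0 ⊕ 0xFD = 0x2D.

C[0] = 0x94, C[1] = 0xD2, C[2] = 0x2D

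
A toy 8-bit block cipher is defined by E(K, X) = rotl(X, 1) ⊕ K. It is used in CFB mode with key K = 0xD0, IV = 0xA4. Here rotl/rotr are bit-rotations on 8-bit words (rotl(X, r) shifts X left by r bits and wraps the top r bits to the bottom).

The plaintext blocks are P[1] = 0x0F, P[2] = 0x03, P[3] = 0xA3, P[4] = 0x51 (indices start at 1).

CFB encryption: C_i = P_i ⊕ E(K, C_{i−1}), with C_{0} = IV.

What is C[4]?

C[4] = 0x9C

C[1]: E(K, 0xA4) = 0x99; 0x0F ⊕ 0x99 = 0x96.
C[2]: E(K, 0x96) = 0xFD; 0x03 ⊕ 0xFD = 0xFE.
C[3]: E(K, 0xFE) = 0x2D; 0xA3 ⊕ 0x2D = 0x8E.
C[4]: E(K, 0x8E) = 0xCD; 0x51 ⊕ 0xCD = 0x9C.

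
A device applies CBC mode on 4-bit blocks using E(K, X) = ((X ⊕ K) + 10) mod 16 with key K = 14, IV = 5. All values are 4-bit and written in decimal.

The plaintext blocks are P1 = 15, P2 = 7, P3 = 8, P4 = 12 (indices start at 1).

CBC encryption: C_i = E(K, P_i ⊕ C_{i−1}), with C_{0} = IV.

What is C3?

C1: P1 ⊕ 5 = 10; E(K, 10) = 14.
C2: P2 ⊕ 14 = 9; E(K, 9) = 1.
C3: P3 ⊕ 1 = 9; E(K, 9) = 1.

C3 = 1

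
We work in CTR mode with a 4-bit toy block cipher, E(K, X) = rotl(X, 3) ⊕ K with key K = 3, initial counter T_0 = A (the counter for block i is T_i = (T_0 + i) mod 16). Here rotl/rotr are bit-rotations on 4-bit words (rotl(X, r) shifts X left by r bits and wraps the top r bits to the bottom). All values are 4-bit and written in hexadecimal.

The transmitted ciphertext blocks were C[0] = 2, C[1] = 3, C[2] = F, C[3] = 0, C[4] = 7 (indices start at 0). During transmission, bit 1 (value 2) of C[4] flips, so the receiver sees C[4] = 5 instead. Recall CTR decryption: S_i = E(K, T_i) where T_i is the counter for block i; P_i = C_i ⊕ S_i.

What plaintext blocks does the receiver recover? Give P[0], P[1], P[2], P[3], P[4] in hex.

P[0] = 4, P[1] = D, P[2] = A, P[3] = D, P[4] = 1

Only C[4] changed, to 5. In CTR, a change in C_i flips the same bit in P_i only; the keystream is unaffected. Decrypting the received ciphertext:
P[0]: T = A, S = E(K, T) = 6; 2 ⊕ 6 = 4.
P[1]: T = B, S = E(K, T) = E; 3 ⊕ E = D.
P[2]: T = C, S = E(K, T) = 5; F ⊕ 5 = A.
P[3]: T = D, S = E(K, T) = D; 0 ⊕ D = D.
P[4]: T = E, S = E(K, T) = 4; 5 ⊕ 4 = 1.
Blocks that differ from the original plaintext: P[4].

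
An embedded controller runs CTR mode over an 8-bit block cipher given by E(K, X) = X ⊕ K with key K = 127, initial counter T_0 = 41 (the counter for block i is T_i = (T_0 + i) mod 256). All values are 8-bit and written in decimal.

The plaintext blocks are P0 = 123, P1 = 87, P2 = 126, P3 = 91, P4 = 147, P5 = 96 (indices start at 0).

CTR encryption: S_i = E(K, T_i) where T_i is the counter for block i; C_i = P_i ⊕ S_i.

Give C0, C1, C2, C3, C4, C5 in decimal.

C0 = 45, C1 = 2, C2 = 42, C3 = 8, C4 = 193, C5 = 49

C0: T = 41, S = E(K, T) = 86; 123 ⊕ 86 = 45.
C1: T = 42, S = E(K, T) = 85; 87 ⊕ 85 = 2.
C2: T = 43, S = E(K, T) = 84; 126 ⊕ 84 = 42.
C3: T = 44, S = E(K, T) = 83; 91 ⊕ 83 = 8.
C4: T = 45, S = E(K, T) = 82; 147 ⊕ 82 = 193.
C5: T = 46, S = E(K, T) = 81; 96 ⊕ 81 = 49.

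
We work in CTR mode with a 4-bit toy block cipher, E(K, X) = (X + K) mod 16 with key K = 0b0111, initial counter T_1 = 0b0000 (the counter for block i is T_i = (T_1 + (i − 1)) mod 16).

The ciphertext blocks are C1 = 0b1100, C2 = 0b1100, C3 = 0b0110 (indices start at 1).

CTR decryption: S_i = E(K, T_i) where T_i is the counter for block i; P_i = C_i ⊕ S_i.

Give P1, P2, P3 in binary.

P1 = 0b1011, P2 = 0b0100, P3 = 0b1111

P1: T = 0b0000, S = E(K, T) = 0b0111; 0b1100 ⊕ 0b0111 = 0b1011.
P2: T = 0b0001, S = E(K, T) = 0b1000; 0b1100 ⊕ 0b1000 = 0b0100.
P3: T = 0b0010, S = E(K, T) = 0b1001; 0b0110 ⊕ 0b1001 = 0b1111.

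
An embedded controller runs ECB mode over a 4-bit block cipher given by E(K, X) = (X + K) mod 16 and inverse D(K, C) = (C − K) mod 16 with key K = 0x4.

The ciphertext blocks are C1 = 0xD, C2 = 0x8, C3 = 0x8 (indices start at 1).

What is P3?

P3 = 0x4

ECB decryption: P_i = D(K, C_i).
P3: D(K, 0x8) = 0x4.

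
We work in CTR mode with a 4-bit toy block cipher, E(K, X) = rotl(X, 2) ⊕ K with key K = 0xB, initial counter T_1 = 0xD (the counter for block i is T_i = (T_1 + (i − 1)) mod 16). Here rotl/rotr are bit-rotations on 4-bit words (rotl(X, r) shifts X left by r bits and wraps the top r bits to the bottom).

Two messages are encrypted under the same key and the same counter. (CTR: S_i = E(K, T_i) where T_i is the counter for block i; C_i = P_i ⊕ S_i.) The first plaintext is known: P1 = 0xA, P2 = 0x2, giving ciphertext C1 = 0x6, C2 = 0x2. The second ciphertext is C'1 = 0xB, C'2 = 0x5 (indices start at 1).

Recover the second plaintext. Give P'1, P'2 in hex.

In CTR with a reused counter, both messages share the same keystream S_i, so C_i ⊕ C'_i = P_i ⊕ P'_i and thus P'_i = P_i ⊕ C_i ⊕ C'_i.
P'1: 0xA ⊕ 0x6 ⊕ 0xB = 0x7.
P'2: 0x2 ⊕ 0x2 ⊕ 0x5 = 0x5.

P'1 = 0x7, P'2 = 0x5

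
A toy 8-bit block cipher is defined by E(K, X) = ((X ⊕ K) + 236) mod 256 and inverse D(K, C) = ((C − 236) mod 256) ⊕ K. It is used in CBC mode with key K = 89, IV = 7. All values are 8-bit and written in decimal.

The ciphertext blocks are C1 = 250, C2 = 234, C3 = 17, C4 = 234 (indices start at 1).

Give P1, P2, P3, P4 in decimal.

P1 = 80, P2 = 93, P3 = 150, P4 = 182

CBC decryption: P_i = D(K, C_i) ⊕ C_{i−1}, with C_{0} = IV.
P1: D(K, 250) = 87; 87 ⊕ 7 = 80.
P2: D(K, 234) = 167; 167 ⊕ 250 = 93.
P3: D(K, 17) = 124; 124 ⊕ 234 = 150.
P4: D(K, 234) = 167; 167 ⊕ 17 = 182.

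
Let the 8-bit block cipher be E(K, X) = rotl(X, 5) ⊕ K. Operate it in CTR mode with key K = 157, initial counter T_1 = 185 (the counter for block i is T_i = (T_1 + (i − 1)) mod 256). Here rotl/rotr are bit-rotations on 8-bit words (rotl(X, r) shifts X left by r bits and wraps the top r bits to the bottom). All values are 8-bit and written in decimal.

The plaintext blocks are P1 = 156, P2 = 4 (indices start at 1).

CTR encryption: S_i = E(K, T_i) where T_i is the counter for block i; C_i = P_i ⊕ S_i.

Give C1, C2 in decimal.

C1 = 54, C2 = 206

C1: T = 185, S = E(K, T) = 170; 156 ⊕ 170 = 54.
C2: T = 186, S = E(K, T) = 202; 4 ⊕ 202 = 206.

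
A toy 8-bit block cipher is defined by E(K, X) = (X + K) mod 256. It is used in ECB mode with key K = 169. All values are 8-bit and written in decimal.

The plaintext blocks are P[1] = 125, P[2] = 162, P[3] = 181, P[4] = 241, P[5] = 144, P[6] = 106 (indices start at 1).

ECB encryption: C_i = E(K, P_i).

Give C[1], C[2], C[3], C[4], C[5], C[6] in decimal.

C[1] = 38, C[2] = 75, C[3] = 94, C[4] = 154, C[5] = 57, C[6] = 19

C[1]: E(K, 125) = 38.
C[2]: E(K, 162) = 75.
C[3]: E(K, 181) = 94.
C[4]: E(K, 241) = 154.
C[5]: E(K, 144) = 57.
C[6]: E(K, 106) = 19.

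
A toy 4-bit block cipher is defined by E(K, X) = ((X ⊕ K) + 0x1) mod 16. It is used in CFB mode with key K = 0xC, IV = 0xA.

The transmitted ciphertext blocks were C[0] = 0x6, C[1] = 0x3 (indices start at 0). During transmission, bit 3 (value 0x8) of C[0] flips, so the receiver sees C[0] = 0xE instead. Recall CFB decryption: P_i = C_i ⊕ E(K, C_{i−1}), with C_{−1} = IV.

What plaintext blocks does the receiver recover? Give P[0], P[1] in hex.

Only C[0] changed, to 0xE. In CFB, a change in C_i flips the same bit in P_i and garbles P_{i+1}. Decrypting the received ciphertext:
P[0]: E(K, 0xA) = 0x7; 0xE ⊕ 0x7 = 0x9.
P[1]: E(K, 0xE) = 0x3; 0x3 ⊕ 0x3 = 0x0.
Blocks that differ from the original plaintext: P[0], P[1].

P[0] = 0x9, P[1] = 0x0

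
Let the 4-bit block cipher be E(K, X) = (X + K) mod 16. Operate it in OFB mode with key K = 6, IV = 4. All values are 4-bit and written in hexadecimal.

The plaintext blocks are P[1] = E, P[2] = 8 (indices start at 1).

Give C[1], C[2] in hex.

C[1] = 4, C[2] = 8

OFB encryption: S_i = E(K, S_{i−1}) with S_{0} = IV; C_i = P_i ⊕ S_i.
C[1]: S = E(K, 4) = A; E ⊕ A = 4.
C[2]: S = E(K, A) = 0; 8 ⊕ 0 = 8.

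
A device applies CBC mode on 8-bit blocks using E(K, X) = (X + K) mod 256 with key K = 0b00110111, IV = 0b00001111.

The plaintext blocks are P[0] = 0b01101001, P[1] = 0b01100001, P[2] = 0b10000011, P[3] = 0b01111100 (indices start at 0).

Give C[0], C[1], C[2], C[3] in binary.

CBC encryption: C_i = E(K, P_i ⊕ C_{i−1}), with C_{−1} = IV.
C[0]: P[0] ⊕ 0b00001111 = 0b01100110; E(K, 0b01100110) = 0b10011101.
C[1]: P[1] ⊕ 0b10011101 = 0b11111100; E(K, 0b11111100) = 0b00110011.
C[2]: P[2] ⊕ 0b00110011 = 0b10110000; E(K, 0b10110000) = 0b11100111.
C[3]: P[3] ⊕ 0b11100111 = 0b10011011; E(K, 0b10011011) = 0b11010010.

C[0] = 0b10011101, C[1] = 0b00110011, C[2] = 0b11100111, C[3] = 0b11010010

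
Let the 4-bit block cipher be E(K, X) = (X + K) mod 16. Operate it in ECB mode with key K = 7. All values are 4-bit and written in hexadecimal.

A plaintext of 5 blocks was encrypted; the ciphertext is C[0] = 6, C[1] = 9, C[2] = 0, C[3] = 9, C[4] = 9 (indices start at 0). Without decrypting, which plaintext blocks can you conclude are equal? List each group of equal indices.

P[1] = P[3] = P[4]

ECB encrypts each block independently with the same key, so equal ciphertext blocks imply equal plaintext blocks.
C[1] = C[3] = C[4] = 9, so P[1] = P[3] = P[4].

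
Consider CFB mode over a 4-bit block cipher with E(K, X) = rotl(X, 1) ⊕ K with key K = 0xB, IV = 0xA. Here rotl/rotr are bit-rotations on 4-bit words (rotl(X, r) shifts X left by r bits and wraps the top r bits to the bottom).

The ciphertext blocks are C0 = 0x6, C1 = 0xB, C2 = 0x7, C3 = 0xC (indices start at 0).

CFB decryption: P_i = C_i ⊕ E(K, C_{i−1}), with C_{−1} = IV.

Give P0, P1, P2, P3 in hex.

P0: E(K, 0xA) = 0xE; 0x6 ⊕ 0xE = 0x8.
P1: E(K, 0x6) = 0x7; 0xB ⊕ 0x7 = 0xC.
P2: E(K, 0xB) = 0xC; 0x7 ⊕ 0xC = 0xB.
P3: E(K, 0x7) = 0x5; 0xC ⊕ 0x5 = 0x9.

P0 = 0x8, P1 = 0xC, P2 = 0xB, P3 = 0x9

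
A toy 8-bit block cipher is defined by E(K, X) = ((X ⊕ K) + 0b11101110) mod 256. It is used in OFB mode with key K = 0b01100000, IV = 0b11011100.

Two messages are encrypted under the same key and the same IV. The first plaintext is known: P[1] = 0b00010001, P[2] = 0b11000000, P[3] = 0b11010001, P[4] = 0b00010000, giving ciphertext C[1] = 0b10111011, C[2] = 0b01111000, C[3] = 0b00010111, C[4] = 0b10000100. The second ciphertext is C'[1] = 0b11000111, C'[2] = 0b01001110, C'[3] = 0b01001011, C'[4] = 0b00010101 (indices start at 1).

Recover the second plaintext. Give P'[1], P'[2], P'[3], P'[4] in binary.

P'[1] = 0b01101101, P'[2] = 0b11110110, P'[3] = 0b10001101, P'[4] = 0b10000001

In OFB with a reused IV, both messages share the same keystream S_i, so C_i ⊕ C'_i = P_i ⊕ P'_i and thus P'_i = P_i ⊕ C_i ⊕ C'_i.
P'[1]: 0b00010001 ⊕ 0b10111011 ⊕ 0b11000111 = 0b01101101.
P'[2]: 0b11000000 ⊕ 0b01111000 ⊕ 0b01001110 = 0b11110110.
P'[3]: 0b11010001 ⊕ 0b00010111 ⊕ 0b01001011 = 0b10001101.
P'[4]: 0b00010000 ⊕ 0b10000100 ⊕ 0b00010101 = 0b10000001.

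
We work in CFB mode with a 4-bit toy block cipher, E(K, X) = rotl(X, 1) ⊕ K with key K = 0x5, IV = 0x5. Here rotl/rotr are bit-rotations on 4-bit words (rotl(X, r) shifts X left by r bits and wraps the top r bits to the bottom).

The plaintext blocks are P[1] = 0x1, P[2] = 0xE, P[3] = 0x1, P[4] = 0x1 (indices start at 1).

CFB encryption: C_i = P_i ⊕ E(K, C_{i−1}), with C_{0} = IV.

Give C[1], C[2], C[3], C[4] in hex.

C[1] = 0xE, C[2] = 0x6, C[3] = 0x8, C[4] = 0x5

C[1]: E(K, 0x5) = 0xF; 0x1 ⊕ 0xF = 0xE.
C[2]: E(K, 0xE) = 0x8; 0xE ⊕ 0x8 = 0x6.
C[3]: E(K, 0x6) = 0x9; 0x1 ⊕ 0x9 = 0x8.
C[4]: E(K, 0x8) = 0x4; 0x1 ⊕ 0x4 = 0x5.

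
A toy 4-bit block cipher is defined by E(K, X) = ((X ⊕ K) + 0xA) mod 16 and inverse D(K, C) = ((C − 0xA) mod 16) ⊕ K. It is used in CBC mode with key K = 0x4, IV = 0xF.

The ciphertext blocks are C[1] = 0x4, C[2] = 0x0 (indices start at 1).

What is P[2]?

P[2] = 0x6

CBC decryption: P_i = D(K, C_i) ⊕ C_{i−1}, with C_{0} = IV.
P[2]: D(K, 0x0) = 0x2; 0x2 ⊕ 0x4 = 0x6.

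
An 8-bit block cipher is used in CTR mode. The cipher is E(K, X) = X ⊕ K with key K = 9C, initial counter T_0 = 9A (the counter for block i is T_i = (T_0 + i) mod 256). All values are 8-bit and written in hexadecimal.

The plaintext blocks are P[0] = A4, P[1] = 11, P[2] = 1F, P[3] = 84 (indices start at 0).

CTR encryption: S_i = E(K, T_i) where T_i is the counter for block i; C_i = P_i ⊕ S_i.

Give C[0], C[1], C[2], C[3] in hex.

C[0] = A2, C[1] = 16, C[2] = 1F, C[3] = 85

C[0]: T = 9A, S = E(K, T) = 06; A4 ⊕ 06 = A2.
C[1]: T = 9B, S = E(K, T) = 07; 11 ⊕ 07 = 16.
C[2]: T = 9C, S = E(K, T) = 00; 1F ⊕ 00 = 1F.
C[3]: T = 9D, S = E(K, T) = 01; 84 ⊕ 01 = 85.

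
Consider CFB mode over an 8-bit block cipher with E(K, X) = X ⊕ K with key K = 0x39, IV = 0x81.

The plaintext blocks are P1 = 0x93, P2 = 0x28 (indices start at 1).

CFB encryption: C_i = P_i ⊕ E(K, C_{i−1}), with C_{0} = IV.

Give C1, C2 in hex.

C1 = 0x2B, C2 = 0x3A

C1: E(K, 0x81) = 0xB8; 0x93 ⊕ 0xB8 = 0x2B.
C2: E(K, 0x2B) = 0x12; 0x28 ⊕ 0x12 = 0x3A.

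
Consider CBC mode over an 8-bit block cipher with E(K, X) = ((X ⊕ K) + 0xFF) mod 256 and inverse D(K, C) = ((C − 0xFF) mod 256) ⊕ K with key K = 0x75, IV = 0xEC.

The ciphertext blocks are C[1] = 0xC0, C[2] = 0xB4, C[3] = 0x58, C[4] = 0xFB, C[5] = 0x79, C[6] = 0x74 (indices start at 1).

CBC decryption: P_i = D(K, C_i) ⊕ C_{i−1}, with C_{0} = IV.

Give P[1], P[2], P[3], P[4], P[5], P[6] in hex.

P[1]: D(K, 0xC0) = 0xB4; 0xB4 ⊕ 0xEC = 0x58.
P[2]: D(K, 0xB4) = 0xC0; 0xC0 ⊕ 0xC0 = 0x00.
P[3]: D(K, 0x58) = 0x2C; 0x2C ⊕ 0xB4 = 0x98.
P[4]: D(K, 0xFB) = 0x89; 0x89 ⊕ 0x58 = 0xD1.
P[5]: D(K, 0x79) = 0x0F; 0x0F ⊕ 0xFB = 0xF4.
P[6]: D(K, 0x74) = 0x00; 0x00 ⊕ 0x79 = 0x79.

P[1] = 0x58, P[2] = 0x00, P[3] = 0x98, P[4] = 0xD1, P[5] = 0xF4, P[6] = 0x79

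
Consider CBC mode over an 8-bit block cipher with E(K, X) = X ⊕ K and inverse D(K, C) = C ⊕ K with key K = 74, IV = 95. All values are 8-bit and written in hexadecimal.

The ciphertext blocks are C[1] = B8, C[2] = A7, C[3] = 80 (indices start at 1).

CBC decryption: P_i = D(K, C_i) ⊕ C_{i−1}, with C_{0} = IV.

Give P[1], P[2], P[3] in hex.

P[1] = 59, P[2] = 6B, P[3] = 53

P[1]: D(K, B8) = CC; CC ⊕ 95 = 59.
P[2]: D(K, A7) = D3; D3 ⊕ B8 = 6B.
P[3]: D(K, 80) = F4; F4 ⊕ A7 = 53.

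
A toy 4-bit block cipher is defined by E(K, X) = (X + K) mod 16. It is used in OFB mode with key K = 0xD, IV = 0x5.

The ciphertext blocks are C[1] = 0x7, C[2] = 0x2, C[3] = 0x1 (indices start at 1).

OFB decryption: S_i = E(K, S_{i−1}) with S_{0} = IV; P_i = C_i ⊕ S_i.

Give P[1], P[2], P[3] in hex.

P[1] = 0x5, P[2] = 0xD, P[3] = 0xD

P[1]: S = E(K, 0x5) = 0x2; 0x7 ⊕ 0x2 = 0x5.
P[2]: S = E(K, 0x2) = 0xF; 0x2 ⊕ 0xF = 0xD.
P[3]: S = E(K, 0xF) = 0xC; 0x1 ⊕ 0xC = 0xD.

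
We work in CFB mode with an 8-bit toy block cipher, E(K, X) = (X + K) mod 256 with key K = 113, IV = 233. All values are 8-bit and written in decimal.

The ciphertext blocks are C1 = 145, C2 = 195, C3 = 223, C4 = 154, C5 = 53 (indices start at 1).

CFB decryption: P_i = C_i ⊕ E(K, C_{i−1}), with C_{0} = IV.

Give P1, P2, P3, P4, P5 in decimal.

P1: E(K, 233) = 90; 145 ⊕ 90 = 203.
P2: E(K, 145) = 2; 195 ⊕ 2 = 193.
P3: E(K, 195) = 52; 223 ⊕ 52 = 235.
P4: E(K, 223) = 80; 154 ⊕ 80 = 202.
P5: E(K, 154) = 11; 53 ⊕ 11 = 62.

P1 = 203, P2 = 193, P3 = 235, P4 = 202, P5 = 62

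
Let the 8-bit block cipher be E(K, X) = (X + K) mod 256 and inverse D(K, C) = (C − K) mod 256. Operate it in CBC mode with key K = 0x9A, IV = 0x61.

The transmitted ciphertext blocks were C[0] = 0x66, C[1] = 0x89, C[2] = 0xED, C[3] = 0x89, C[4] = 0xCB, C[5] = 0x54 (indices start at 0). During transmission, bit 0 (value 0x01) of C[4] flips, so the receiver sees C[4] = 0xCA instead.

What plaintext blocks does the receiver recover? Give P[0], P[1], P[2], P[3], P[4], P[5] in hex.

CBC decryption: P_i = D(K, C_i) ⊕ C_{i−1}, with C_{−1} = IV.
Only C[4] changed, to 0xCA. In CBC, a change in C_i garbles P_i and flips the same bit in P_{i+1}. Decrypting the received ciphertext:
P[0]: D(K, 0x66) = 0xCC; 0xCC ⊕ 0x61 = 0xAD.
P[1]: D(K, 0x89) = 0xEF; 0xEF ⊕ 0x66 = 0x89.
P[2]: D(K, 0xED) = 0x53; 0x53 ⊕ 0x89 = 0xDA.
P[3]: D(K, 0x89) = 0xEF; 0xEF ⊕ 0xED = 0x02.
P[4]: D(K, 0xCA) = 0x30; 0x30 ⊕ 0x89 = 0xB9.
P[5]: D(K, 0x54) = 0xBA; 0xBA ⊕ 0xCA = 0x70.
Blocks that differ from the original plaintext: P[4], P[5].

P[0] = 0xAD, P[1] = 0x89, P[2] = 0xDA, P[3] = 0x02, P[4] = 0xB9, P[5] = 0x70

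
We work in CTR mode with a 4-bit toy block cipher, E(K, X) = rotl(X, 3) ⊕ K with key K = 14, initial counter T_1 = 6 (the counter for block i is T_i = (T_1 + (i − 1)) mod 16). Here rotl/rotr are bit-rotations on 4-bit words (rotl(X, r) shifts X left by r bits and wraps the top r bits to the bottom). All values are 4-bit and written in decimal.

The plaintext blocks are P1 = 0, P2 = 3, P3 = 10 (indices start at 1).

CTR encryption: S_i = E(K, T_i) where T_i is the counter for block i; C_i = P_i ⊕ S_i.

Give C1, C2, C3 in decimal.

C1 = 13, C2 = 6, C3 = 0

C1: T = 6, S = E(K, T) = 13; 0 ⊕ 13 = 13.
C2: T = 7, S = E(K, T) = 5; 3 ⊕ 5 = 6.
C3: T = 8, S = E(K, T) = 10; 10 ⊕ 10 = 0.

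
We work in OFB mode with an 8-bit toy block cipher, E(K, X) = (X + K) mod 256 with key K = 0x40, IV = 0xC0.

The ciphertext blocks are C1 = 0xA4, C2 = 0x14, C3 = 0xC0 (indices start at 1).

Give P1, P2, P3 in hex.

OFB decryption: S_i = E(K, S_{i−1}) with S_{0} = IV; P_i = C_i ⊕ S_i.
P1: S = E(K, 0xC0) = 0x00; 0xA4 ⊕ 0x00 = 0xA4.
P2: S = E(K, 0x00) = 0x40; 0x14 ⊕ 0x40 = 0x54.
P3: S = E(K, 0x40) = 0x80; 0xC0 ⊕ 0x80 = 0x40.

P1 = 0xA4, P2 = 0x54, P3 = 0x40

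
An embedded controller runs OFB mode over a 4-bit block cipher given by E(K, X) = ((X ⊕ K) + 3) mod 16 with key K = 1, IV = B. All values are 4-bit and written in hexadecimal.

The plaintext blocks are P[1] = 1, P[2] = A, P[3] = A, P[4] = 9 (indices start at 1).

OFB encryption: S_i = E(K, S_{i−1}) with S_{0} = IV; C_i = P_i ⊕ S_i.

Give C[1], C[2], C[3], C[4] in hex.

C[1]: S = E(K, B) = D; 1 ⊕ D = C.
C[2]: S = E(K, D) = F; A ⊕ F = 5.
C[3]: S = E(K, F) = 1; A ⊕ 1 = B.
C[4]: S = E(K, 1) = 3; 9 ⊕ 3 = A.

C[1] = C, C[2] = 5, C[3] = B, C[4] = A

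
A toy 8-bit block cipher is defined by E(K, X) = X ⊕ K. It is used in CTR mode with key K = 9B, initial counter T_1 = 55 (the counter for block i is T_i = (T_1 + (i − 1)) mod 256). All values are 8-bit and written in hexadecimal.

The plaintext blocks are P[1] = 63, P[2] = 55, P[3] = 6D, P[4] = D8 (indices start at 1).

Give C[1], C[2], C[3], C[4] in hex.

CTR encryption: S_i = E(K, T_i) where T_i is the counter for block i; C_i = P_i ⊕ S_i.
C[1]: T = 55, S = E(K, T) = CE; 63 ⊕ CE = AD.
C[2]: T = 56, S = E(K, T) = CD; 55 ⊕ CD = 98.
C[3]: T = 57, S = E(K, T) = CC; 6D ⊕ CC = A1.
C[4]: T = 58, S = E(K, T) = C3; D8 ⊕ C3 = 1B.

C[1] = AD, C[2] = 98, C[3] = A1, C[4] = 1B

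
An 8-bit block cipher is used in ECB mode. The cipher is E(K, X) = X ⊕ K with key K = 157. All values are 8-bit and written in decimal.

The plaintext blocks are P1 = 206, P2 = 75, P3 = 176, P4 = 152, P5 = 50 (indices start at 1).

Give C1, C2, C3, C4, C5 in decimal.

C1 = 83, C2 = 214, C3 = 45, C4 = 5, C5 = 175

ECB encryption: C_i = E(K, P_i).
C1: E(K, 206) = 83.
C2: E(K, 75) = 214.
C3: E(K, 176) = 45.
C4: E(K, 152) = 5.
C5: E(K, 50) = 175.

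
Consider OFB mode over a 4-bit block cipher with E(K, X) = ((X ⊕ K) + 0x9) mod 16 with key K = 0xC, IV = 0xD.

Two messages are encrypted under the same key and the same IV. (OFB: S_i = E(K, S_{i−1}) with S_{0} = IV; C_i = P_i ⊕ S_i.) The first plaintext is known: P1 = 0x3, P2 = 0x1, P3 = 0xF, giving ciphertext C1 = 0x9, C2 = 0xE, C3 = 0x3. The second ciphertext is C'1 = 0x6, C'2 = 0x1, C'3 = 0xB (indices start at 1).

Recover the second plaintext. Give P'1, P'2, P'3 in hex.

P'1 = 0xC, P'2 = 0xE, P'3 = 0x7

In OFB with a reused IV, both messages share the same keystream S_i, so C_i ⊕ C'_i = P_i ⊕ P'_i and thus P'_i = P_i ⊕ C_i ⊕ C'_i.
P'1: 0x3 ⊕ 0x9 ⊕ 0x6 = 0xC.
P'2: 0x1 ⊕ 0xE ⊕ 0x1 = 0xE.
P'3: 0xF ⊕ 0x3 ⊕ 0xB = 0x7.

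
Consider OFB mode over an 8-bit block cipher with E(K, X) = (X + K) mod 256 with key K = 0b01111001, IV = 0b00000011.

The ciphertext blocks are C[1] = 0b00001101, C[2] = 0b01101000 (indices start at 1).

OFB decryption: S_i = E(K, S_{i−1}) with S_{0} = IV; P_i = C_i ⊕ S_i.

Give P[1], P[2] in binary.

P[1] = 0b01110001, P[2] = 0b10011101

P[1]: S = E(K, 0b00000011) = 0b01111100; 0b00001101 ⊕ 0b01111100 = 0b01110001.
P[2]: S = E(K, 0b01111100) = 0b11110101; 0b01101000 ⊕ 0b11110101 = 0b10011101.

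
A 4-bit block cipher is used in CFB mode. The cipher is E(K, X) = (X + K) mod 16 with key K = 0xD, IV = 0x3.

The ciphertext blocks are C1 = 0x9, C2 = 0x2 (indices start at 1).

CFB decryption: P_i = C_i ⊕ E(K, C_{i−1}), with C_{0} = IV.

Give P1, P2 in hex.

P1 = 0x9, P2 = 0x4

P1: E(K, 0x3) = 0x0; 0x9 ⊕ 0x0 = 0x9.
P2: E(K, 0x9) = 0x6; 0x2 ⊕ 0x6 = 0x4.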